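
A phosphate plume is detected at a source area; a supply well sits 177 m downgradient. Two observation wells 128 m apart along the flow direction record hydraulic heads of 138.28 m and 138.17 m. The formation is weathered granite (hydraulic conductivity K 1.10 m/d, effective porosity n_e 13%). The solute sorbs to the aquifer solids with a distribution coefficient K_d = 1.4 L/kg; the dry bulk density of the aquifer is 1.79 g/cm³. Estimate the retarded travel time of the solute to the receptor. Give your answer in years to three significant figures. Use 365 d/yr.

1350 years

Hydraulic gradient i = (138.28 − 138.17) / 128 = 0.11 / 128 = 8.594e-4
Darcy flux q = K·i = 1.10 × 8.594e-4 = 9.453e-4 m/d
Seepage velocity v = q / n = 9.453e-4 / 0.13 = 0.007272 m/d
Retardation R = 1 + ρ_b·K_d/n = 1 + 1.79×1.4/0.13 = 20.28
Contaminant velocity v_c = v/R = 0.007272/20.28 = 3.586e-4 m/d
t = L/v_c = 177/3.586e-4 = 493600 d
   = 493600/365 = 1350 yr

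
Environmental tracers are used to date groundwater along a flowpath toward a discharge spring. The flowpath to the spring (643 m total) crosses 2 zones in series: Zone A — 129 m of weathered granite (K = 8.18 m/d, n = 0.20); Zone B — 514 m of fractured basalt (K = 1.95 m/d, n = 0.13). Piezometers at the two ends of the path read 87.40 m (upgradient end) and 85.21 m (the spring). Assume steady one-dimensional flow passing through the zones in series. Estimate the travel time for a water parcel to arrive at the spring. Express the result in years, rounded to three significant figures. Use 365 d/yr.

Total head drop ΔH = 87.40 − 85.21 = 2.19 m
Steady 1-D flow in series ⇒ the Darcy flux q is identical in every zone and the zone head losses add (resistances L/K in series).
Σ(L/K) = 129/8.18 + 514/1.95 = 15.77 + 263.6 = 279.4 d
q = ΔH / Σ(L/K) = 2.19 / 279.4 = 0.007839 m/d (same in every zone)
Zone A: v = q/n = 0.007839/0.20 = 0.03920 m/d → t_A = 129/0.03920 = 3291 d
Zone B: v = q/n = 0.007839/0.13 = 0.06030 m/d → t_B = 514/0.06030 = 8524 d
Total t = 3291 + 8524 = 11810 d
   = 11810 / 365 = 32.4 yr

32.4 years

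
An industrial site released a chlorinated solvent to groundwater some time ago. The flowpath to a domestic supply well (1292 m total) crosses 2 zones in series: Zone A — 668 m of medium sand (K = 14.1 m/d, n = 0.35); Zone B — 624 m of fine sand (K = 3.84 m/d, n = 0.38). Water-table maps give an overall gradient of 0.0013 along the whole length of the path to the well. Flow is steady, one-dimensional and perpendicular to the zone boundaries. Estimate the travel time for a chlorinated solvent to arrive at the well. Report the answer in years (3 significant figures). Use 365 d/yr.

161 years

Steady 1-D flow in series ⇒ the Darcy flux q is identical in every zone and the zone head losses add (resistances L/K in series).
Σ(L/K) = 668/14.1 + 624/3.84 = 47.38 + 162.5 = 209.9 d
K_eq = L_total / Σ(L/K) = 1292 / 209.9 = 6.156 m/d
q = K_eq · i = 6.156 × 0.0013 = 0.008003 m/d (same in every zone)
Zone A: v = q/n = 0.008003/0.35 = 0.02287 m/d → t_A = 668/0.02287 = 29210 d
Zone B: v = q/n = 0.008003/0.38 = 0.02106 m/d → t_B = 624/0.02106 = 29630 d
Total t = 29210 + 29630 = 58840 d
   = 58840 / 365 = 161 yr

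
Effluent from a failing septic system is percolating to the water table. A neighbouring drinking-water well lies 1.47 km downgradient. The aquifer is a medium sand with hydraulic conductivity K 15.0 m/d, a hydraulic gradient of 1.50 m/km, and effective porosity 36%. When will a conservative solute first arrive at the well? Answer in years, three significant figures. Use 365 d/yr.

Specific discharge q = 15.0 × 0.0015 = 0.02250 m/d
v = Ki/n = 15.0·0.0015/0.36 = 0.06250 m/d
L = 1.47 km = 1470 m
t = L / v = 1470 / 0.06250 = 23520 d
   = 23520 / 365 = 64.4 yr

64.4 years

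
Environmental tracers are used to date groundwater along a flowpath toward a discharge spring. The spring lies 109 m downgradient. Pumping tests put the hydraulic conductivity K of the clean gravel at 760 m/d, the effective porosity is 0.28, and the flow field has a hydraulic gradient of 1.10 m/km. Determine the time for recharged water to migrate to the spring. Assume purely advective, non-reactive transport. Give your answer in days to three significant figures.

Specific discharge q = 760 × 0.0011 = 0.8360 m/d
v_s = q/n_e = 0.8360/0.28 = 2.986 m/d
t = L / v = 109 / 2.986 = 36.51 d

36.5 days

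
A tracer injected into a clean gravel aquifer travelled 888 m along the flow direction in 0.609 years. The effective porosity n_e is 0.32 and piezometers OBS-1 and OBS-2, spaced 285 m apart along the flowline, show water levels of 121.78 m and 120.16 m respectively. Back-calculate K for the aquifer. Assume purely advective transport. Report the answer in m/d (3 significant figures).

Hydraulic gradient i = (121.78 − 120.16) / 285 = 1.62 / 285 = 0.005684
t = 0.609 years = 222.3 d
v = L / t = 888 / 222.3 = 3.995 m/d
K = v · n / i = 3.995 × 0.32 / 0.005684 = 225 m/d

225 m/d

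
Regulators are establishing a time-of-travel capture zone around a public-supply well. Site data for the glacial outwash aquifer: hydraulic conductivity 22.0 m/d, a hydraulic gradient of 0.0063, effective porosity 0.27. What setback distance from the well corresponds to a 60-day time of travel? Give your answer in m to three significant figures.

q = Ki = 22.0 × 0.0063 = 0.1386 m/d
v = Ki/n = 22.0·0.0063/0.27 = 0.5133 m/d
L = v × T = 0.5133 × 60 = 30.80 m

30.8 m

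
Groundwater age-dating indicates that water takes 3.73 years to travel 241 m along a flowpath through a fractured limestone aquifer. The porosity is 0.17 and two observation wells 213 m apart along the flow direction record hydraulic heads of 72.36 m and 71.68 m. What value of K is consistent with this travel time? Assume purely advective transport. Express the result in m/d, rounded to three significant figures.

Hydraulic gradient i = (72.36 − 71.68) / 213 = 0.68 / 213 = 0.003192
t = 3.73 years = 1361 d
v = L / t = 241 / 1361 = 0.1770 m/d
K = v · n / i = 0.1770 × 0.17 / 0.003192 = 9.43 m/d

9.43 m/d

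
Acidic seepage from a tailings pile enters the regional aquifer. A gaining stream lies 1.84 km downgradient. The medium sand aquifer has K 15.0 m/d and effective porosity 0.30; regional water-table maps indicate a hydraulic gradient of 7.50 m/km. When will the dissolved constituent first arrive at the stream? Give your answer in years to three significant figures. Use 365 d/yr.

q = Ki = 15.0 × 0.0075 = 0.1125 m/d
v = Ki/n = 15.0·0.0075/0.30 = 0.3750 m/d
L = 1.84 km = 1840 m
t = L / v = 1840 / 0.3750 = 4907 d
   = 4907 / 365 = 13.4 yr

13.4 years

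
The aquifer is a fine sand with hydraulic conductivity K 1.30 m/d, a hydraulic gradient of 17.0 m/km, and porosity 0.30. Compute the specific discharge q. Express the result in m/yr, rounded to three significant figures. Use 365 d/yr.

Specific discharge q = 1.30 × 0.017 = 0.02210 m/d
   = 0.02210 × 365 = 8.07 m/yr

8.07 m/yr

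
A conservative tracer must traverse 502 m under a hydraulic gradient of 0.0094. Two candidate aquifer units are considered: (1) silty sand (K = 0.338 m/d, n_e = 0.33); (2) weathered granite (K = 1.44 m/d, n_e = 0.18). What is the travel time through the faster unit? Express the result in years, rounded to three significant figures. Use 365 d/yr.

18.3 years

Unit 1 (silty sand): v = 0.338×0.0094/0.33 = 0.009628 m/d, t = 502/0.009628 = 52140 d
Unit 2 (weathered granite): v = 1.44×0.0094/0.18 = 0.07520 m/d, t = 502/0.07520 = 6676 d
Faster: 6676 d / 365 = 18.3 yr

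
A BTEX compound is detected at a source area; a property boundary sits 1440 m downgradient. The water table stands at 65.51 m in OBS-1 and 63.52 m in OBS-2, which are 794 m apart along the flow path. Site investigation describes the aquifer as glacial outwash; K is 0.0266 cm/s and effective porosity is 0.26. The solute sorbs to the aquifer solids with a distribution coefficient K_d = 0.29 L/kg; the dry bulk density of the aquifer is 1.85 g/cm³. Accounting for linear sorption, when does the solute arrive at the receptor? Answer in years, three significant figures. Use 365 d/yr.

Hydraulic gradient i = (65.51 − 63.52) / 794 = 1.99 / 794 = 0.002506
K = 0.0266 cm/s × 864 = 22.98 m/d
Darcy flux q = K·i = 22.98 × 0.002506 = 0.05760 m/d
Average linear velocity = 0.05760 / 0.26 = 0.2215 m/d
Retardation R = 1 + ρ_b·K_d/n = 1 + 1.85×0.29/0.26 = 3.063
Contaminant velocity v_c = v/R = 0.2215/3.063 = 0.07232 m/d
t = L/v_c = 1440/0.07232 = 19910 d
   = 19910/365 = 54.6 yr

54.6 years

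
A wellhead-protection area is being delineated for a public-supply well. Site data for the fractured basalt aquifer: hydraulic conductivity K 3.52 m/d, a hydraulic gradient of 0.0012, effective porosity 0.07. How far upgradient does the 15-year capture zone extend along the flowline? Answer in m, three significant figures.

330 m

Darcy flux q = K·i = 3.52 × 0.0012 = 0.004224 m/d
Seepage velocity v = q / n = 0.004224 / 0.07 = 0.06034 m/d
T = 15 yr × 365 = 5475 d
L = v × T = 0.06034 × 5475 = 330.4 m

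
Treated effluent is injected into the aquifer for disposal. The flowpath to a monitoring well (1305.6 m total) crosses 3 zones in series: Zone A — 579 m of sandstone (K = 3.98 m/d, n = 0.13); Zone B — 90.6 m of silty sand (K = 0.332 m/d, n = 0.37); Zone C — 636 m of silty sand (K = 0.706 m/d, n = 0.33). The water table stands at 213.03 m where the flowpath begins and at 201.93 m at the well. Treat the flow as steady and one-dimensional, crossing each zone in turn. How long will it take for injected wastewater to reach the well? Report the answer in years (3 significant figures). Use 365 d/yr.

104 years

Total head drop ΔH = 213.03 − 201.93 = 11.10 m
Continuity: the same q passes through each zone, so ΔH = q·Σ(L_j/K_j) — the zones act as resistances in series.
Σ(L/K) = 579/3.98 + 90.6/0.332 + 636/0.706 = 145.5 + 272.9 + 900.8 = 1319 d
q = ΔH / Σ(L/K) = 11.10 / 1319 = 0.008414 m/d (same in every zone)
Zone A: v = q/n = 0.008414/0.13 = 0.06472 m/d → t_A = 579/0.06472 = 8946 d
Zone B: v = q/n = 0.008414/0.37 = 0.02274 m/d → t_B = 90.6/0.02274 = 3984 d
Zone C: v = q/n = 0.008414/0.33 = 0.02550 m/d → t_C = 636/0.02550 = 24940 d
Total t = 8946 + 3984 + 24940 = 37870 d
   = 37870 / 365 = 104 yr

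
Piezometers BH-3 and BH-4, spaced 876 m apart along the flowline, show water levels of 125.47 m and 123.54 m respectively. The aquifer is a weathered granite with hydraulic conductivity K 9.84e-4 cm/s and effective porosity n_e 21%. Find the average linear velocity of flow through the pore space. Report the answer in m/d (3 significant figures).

0.00892 m/d

Hydraulic gradient i = (125.47 − 123.54) / 876 = 1.93 / 876 = 0.002203
K = 9.84e-4 cm/s × 864 = 0.8502 m/d
q = Ki = 0.8502 × 0.002203 = 0.001873 m/d
v = Ki/n = 0.8502·0.002203/0.21 = 0.008920 m/d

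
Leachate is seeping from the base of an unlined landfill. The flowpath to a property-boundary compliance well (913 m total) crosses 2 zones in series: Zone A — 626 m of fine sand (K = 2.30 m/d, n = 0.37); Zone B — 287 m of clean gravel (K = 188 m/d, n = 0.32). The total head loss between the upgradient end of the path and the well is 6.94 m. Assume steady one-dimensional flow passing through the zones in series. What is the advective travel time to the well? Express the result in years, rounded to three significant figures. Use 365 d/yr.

34.9 years

Steady 1-D flow in series ⇒ the Darcy flux q is identical in every zone and the zone head losses add (resistances L/K in series).
Σ(L/K) = 626/2.30 + 287/188 = 272.2 + 1.527 = 273.7 d
q = ΔH / Σ(L/K) = 6.94 / 273.7 = 0.02536 m/d (same in every zone)
Zone A: v = q/n = 0.02536/0.37 = 0.06853 m/d → t_A = 626/0.06853 = 9135 d
Zone B: v = q/n = 0.02536/0.32 = 0.07924 m/d → t_B = 287/0.07924 = 3622 d
Total t = 9135 + 3622 = 12760 d
   = 12760 / 365 = 34.9 yr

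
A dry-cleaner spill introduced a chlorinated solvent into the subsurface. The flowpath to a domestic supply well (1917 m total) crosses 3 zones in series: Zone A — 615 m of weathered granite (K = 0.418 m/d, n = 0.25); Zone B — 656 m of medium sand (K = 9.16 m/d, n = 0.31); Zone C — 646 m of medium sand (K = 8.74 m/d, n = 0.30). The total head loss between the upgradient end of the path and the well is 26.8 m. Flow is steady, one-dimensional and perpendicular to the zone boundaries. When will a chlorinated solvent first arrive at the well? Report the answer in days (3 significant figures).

Continuity: the same q passes through each zone, so ΔH = q·Σ(L_j/K_j) — the zones act as resistances in series.
Σ(L/K) = 615/0.418 + 656/9.16 + 646/8.74 = 1471 + 71.62 + 73.91 = 1617 d
q = ΔH / Σ(L/K) = 26.8 / 1617 = 0.01658 m/d (same in every zone)
Zone A: v = q/n = 0.01658/0.25 = 0.06630 m/d → t_A = 615/0.06630 = 9276 d
Zone B: v = q/n = 0.01658/0.31 = 0.05347 m/d → t_B = 656/0.05347 = 12270 d
Zone C: v = q/n = 0.01658/0.30 = 0.05525 m/d → t_C = 646/0.05525 = 11690 d
Total t = 9276 + 12270 + 11690 = 33240 d

33200 days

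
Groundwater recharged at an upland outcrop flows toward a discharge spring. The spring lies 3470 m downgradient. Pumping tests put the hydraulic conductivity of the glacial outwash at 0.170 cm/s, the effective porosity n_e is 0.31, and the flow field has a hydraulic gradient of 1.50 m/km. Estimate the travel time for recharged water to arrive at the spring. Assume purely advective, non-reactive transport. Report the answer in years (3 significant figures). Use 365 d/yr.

13.4 years

K = 0.170 cm/s × 864 = 146.9 m/d
q = Ki = 146.9 × 0.0015 = 0.2203 m/d
v_s = q/n_e = 0.2203/0.31 = 0.7107 m/d
t = L / v = 3470 / 0.7107 = 4882 d
   = 4882 / 365 = 13.4 yr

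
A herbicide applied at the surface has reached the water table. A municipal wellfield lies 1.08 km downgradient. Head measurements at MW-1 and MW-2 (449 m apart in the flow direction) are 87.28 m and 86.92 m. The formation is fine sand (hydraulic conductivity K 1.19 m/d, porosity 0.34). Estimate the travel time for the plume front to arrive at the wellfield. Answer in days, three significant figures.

385000 days

Hydraulic gradient i = (87.28 − 86.92) / 449 = 0.36 / 449 = 8.018e-4
Specific discharge q = 1.19 × 8.018e-4 = 9.541e-4 m/d
v = Ki/n = 1.19·8.018e-4/0.34 = 0.002806 m/d
L = 1.08 km = 1080 m
t = L / v = 1080 / 0.002806 = 384900 d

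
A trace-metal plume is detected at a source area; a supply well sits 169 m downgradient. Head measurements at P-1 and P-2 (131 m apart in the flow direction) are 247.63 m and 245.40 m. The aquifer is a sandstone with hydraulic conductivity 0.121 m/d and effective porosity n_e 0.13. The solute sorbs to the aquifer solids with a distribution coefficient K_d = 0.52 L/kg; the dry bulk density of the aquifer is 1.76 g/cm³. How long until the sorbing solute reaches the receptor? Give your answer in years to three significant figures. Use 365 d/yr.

235 years

Hydraulic gradient i = (247.63 − 245.40) / 131 = 2.23 / 131 = 0.01702
q = Ki = 0.121 × 0.01702 = 0.002060 m/d
v = Ki/n = 0.121·0.01702/0.13 = 0.01584 m/d
Retardation R = 1 + ρ_b·K_d/n = 1 + 1.76×0.52/0.13 = 8.040
Contaminant velocity v_c = v/R = 0.01584/8.040 = 0.001971 m/d
t = L/v_c = 169/0.001971 = 85760 d
   = 85760/365 = 235 yr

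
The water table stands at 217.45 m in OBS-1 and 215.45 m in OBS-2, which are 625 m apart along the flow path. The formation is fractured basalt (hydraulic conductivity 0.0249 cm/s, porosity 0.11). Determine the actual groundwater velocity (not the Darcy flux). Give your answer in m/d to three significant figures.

0.626 m/d

Hydraulic gradient i = (217.45 − 215.45) / 625 = 2.00 / 625 = 0.003200
K = 0.0249 cm/s × 864 = 21.51 m/d
Specific discharge q = 21.51 × 0.003200 = 0.06884 m/d
v = Ki/n = 21.51·0.003200/0.11 = 0.6259 m/d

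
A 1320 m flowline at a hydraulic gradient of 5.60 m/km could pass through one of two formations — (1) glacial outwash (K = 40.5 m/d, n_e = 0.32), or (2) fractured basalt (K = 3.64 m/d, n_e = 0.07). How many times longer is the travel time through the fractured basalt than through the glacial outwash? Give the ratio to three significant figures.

Unit 1 (glacial outwash): v = 40.5×0.0056/0.32 = 0.7088 m/d, t = 1320/0.7088 = 1862 d
Unit 2 (fractured basalt): v = 3.64×0.0056/0.07 = 0.2912 m/d, t = 1320/0.2912 = 4533 d
t(fractured basalt) / t(glacial outwash) = 4533/1862 = 2.43

2.43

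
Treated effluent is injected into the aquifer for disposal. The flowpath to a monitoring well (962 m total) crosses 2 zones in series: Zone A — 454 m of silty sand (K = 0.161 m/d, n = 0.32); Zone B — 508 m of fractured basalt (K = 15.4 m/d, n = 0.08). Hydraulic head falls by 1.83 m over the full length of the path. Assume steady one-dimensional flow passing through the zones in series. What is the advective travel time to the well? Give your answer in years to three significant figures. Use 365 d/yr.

794 years

Continuity: the same q passes through each zone, so ΔH = q·Σ(L_j/K_j) — the zones act as resistances in series.
Σ(L/K) = 454/0.161 + 508/15.4 = 2820 + 32.99 = 2853 d
q = ΔH / Σ(L/K) = 1.83 / 2853 = 6.415e-4 m/d (same in every zone)
Zone A: v = q/n = 6.415e-4/0.32 = 0.002005 m/d → t_A = 454/0.002005 = 226500 d
Zone B: v = q/n = 6.415e-4/0.08 = 0.008018 m/d → t_B = 508/0.008018 = 63360 d
Total t = 226500 + 63360 = 289800 d
   = 289800 / 365 = 794 yr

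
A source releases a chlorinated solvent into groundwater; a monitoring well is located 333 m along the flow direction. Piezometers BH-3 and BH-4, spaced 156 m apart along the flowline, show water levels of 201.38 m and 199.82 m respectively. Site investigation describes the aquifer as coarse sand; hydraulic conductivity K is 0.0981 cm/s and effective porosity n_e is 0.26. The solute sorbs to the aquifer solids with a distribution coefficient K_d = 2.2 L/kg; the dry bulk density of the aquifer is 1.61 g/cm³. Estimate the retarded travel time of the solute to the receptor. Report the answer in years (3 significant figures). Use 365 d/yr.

4.09 years

Hydraulic gradient i = (201.38 − 199.82) / 156 = 1.56 / 156 = 0.01000
K = 0.0981 cm/s × 864 = 84.76 m/d
Darcy flux q = K·i = 84.76 × 0.01000 = 0.8476 m/d
Seepage velocity v = q / n = 0.8476 / 0.26 = 3.260 m/d
Retardation R = 1 + ρ_b·K_d/n = 1 + 1.61×2.2/0.26 = 14.62
Contaminant velocity v_c = v/R = 3.260/14.62 = 0.2229 m/d
t = L/v_c = 333/0.2229 = 1494 d
   = 1494/365 = 4.09 yr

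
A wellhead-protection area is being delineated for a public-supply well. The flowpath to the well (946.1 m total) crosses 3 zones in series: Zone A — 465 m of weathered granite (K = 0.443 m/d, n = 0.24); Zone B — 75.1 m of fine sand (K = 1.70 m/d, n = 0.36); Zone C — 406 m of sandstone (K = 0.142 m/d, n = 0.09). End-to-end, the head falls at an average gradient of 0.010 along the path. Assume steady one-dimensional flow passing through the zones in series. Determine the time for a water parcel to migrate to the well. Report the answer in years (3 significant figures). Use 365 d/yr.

201 years

Steady 1-D flow in series ⇒ the Darcy flux q is identical in every zone and the zone head losses add (resistances L/K in series).
Σ(L/K) = 465/0.443 + 75.1/1.70 + 406/0.142 = 1050 + 44.18 + 2859 = 3953 d
K_eq = L_total / Σ(L/K) = 946.1 / 3953 = 0.2393 m/d
q = K_eq · i = 0.2393 × 0.010 = 0.002393 m/d (same in every zone)
Zone A: v = q/n = 0.002393/0.24 = 0.009972 m/d → t_A = 465/0.009972 = 46630 d
Zone B: v = q/n = 0.002393/0.36 = 0.006648 m/d → t_B = 75.1/0.006648 = 11300 d
Zone C: v = q/n = 0.002393/0.09 = 0.02659 m/d → t_C = 406/0.02659 = 15270 d
Total t = 46630 + 11300 + 15270 = 73190 d
   = 73190 / 365 = 201 yr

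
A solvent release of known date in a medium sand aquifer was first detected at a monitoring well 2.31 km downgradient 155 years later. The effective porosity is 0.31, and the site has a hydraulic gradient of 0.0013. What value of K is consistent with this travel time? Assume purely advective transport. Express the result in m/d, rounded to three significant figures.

t = 155 years = 56580 d
L = 2.31 km = 2310 m
v = L / t = 2310 / 56580 = 0.04083 m/d
K = v · n / i = 0.04083 × 0.31 / 0.0013 = 9.74 m/d

9.74 m/d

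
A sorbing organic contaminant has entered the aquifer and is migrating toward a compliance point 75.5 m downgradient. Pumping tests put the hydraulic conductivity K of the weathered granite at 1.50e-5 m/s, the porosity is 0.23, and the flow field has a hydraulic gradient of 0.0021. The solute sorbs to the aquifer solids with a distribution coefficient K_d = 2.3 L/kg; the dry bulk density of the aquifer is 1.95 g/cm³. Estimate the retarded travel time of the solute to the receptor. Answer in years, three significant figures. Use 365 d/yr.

K = 1.50e-5 m/s × 86400 s/d = 1.296 m/d
Darcy flux q = K·i = 1.296 × 0.0021 = 0.002722 m/d
v_s = q/n_e = 0.002722/0.23 = 0.01183 m/d
Retardation R = 1 + ρ_b·K_d/n = 1 + 1.95×2.3/0.23 = 20.50
Contaminant velocity v_c = v/R = 0.01183/20.50 = 5.772e-4 m/d
t = L/v_c = 75.5/5.772e-4 = 130800 d
   = 130800/365 = 358 yr

358 years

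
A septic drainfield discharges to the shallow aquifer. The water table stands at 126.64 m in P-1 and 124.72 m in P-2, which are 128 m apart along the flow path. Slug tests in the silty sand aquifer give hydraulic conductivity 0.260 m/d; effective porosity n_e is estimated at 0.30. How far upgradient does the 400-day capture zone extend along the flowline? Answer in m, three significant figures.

Hydraulic gradient i = (126.64 − 124.72) / 128 = 1.92 / 128 = 0.01500
q = Ki = 0.260 × 0.01500 = 0.003900 m/d
v = Ki/n = 0.260·0.01500/0.30 = 0.01300 m/d
L = v × T = 0.01300 × 400 = 5.200 m

5.20 m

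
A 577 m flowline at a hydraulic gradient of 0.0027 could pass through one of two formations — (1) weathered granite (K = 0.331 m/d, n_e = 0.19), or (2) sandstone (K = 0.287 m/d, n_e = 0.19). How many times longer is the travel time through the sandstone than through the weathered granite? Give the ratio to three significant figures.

Unit 1 (weathered granite): v = 0.331×0.0027/0.19 = 0.004704 m/d, t = 577/0.004704 = 122700 d
Unit 2 (sandstone): v = 0.287×0.0027/0.19 = 0.004078 m/d, t = 577/0.004078 = 141500 d
t(sandstone) / t(weathered granite) = 141500/122700 = 1.15

1.15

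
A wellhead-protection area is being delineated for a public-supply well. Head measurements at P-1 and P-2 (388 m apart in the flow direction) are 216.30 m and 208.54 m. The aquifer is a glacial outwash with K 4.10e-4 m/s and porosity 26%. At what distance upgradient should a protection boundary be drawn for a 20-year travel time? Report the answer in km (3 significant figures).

Hydraulic gradient i = (216.30 − 208.54) / 388 = 7.76 / 388 = 0.02000
K = 4.10e-4 m/s × 86400 s/d = 35.42 m/d
q = Ki = 35.42 × 0.02000 = 0.7085 m/d
Seepage velocity v = q / n = 0.7085 / 0.26 = 2.725 m/d
T = 20 yr × 365 = 7300 d
L = v × T = 2.725 × 7300 = 19890 m
   = 19.9 km

19.9 km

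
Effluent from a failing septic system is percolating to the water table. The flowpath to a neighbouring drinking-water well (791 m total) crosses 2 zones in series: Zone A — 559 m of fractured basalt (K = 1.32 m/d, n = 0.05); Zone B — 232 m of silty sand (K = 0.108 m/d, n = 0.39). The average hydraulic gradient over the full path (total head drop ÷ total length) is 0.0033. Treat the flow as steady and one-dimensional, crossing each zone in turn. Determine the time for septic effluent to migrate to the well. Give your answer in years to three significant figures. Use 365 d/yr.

Steady 1-D flow in series ⇒ the Darcy flux q is identical in every zone and the zone head losses add (resistances L/K in series).
Σ(L/K) = 559/1.32 + 232/0.108 = 423.5 + 2148 = 2572 d
K_eq = L_total / Σ(L/K) = 791 / 2572 = 0.3076 m/d
q = K_eq · i = 0.3076 × 0.0033 = 0.001015 m/d (same in every zone)
Zone A: v = q/n = 0.001015/0.05 = 0.02030 m/d → t_A = 559/0.02030 = 27540 d
Zone B: v = q/n = 0.001015/0.39 = 0.002603 m/d → t_B = 232/0.002603 = 89140 d
Total t = 27540 + 89140 = 116700 d
   = 116700 / 365 = 320 yr

320 years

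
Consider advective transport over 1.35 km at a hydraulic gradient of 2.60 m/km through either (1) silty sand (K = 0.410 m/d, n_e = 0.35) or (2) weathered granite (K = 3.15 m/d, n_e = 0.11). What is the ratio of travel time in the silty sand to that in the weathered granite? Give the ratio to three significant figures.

Unit 1 (silty sand): v = 0.410×0.0026/0.35 = 0.003046 m/d, t = 1350/0.003046 = 443200 d
Unit 2 (weathered granite): v = 3.15×0.0026/0.11 = 0.07445 m/d, t = 1350/0.07445 = 18130 d
t(silty sand) / t(weathered granite) = 443200/18130 = 24.4

24.4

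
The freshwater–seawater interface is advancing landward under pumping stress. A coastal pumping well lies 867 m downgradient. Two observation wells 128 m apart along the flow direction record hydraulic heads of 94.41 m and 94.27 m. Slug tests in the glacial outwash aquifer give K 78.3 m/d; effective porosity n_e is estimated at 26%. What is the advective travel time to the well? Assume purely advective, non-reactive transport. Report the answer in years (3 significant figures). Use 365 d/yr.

7.21 years

Hydraulic gradient i = (94.41 − 94.27) / 128 = 0.14 / 128 = 0.001094
Darcy flux q = K·i = 78.3 × 0.001094 = 0.08564 m/d
Seepage velocity v = q / n = 0.08564 / 0.26 = 0.3294 m/d
t = L / v = 867 / 0.3294 = 2632 d
   = 2632 / 365 = 7.21 yr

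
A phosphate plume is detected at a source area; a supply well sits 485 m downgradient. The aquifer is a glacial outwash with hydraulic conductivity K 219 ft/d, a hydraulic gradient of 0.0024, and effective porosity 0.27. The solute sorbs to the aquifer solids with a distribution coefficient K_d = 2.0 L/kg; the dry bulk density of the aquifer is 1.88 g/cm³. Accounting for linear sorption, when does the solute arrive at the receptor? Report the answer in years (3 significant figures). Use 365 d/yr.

33.4 years

K = 219 ft/d × 0.3048 = 66.75 m/d
q = Ki = 66.75 × 0.0024 = 0.1602 m/d
v = Ki/n = 66.75·0.0024/0.27 = 0.5933 m/d
Retardation R = 1 + ρ_b·K_d/n = 1 + 1.88×2.0/0.27 = 14.93
Contaminant velocity v_c = v/R = 0.5933/14.93 = 0.03975 m/d
t = L/v_c = 485/0.03975 = 12200 d
   = 12200/365 = 33.4 yr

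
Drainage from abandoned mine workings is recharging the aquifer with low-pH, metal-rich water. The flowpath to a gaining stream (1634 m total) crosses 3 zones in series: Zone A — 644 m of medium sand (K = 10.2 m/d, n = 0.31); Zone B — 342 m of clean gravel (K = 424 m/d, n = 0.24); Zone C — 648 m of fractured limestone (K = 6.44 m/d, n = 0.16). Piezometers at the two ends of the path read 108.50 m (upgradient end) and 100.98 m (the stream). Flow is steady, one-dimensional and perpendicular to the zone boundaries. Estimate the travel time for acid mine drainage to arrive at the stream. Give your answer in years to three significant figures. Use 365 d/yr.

23.1 years

Total head drop ΔH = 108.50 − 100.98 = 7.52 m
Steady 1-D flow in series ⇒ the Darcy flux q is identical in every zone and the zone head losses add (resistances L/K in series).
Σ(L/K) = 644/10.2 + 342/424 + 648/6.44 = 63.14 + 0.8066 + 100.6 = 164.6 d
q = ΔH / Σ(L/K) = 7.52 / 164.6 = 0.04570 m/d (same in every zone)
Zone A: v = q/n = 0.04570/0.31 = 0.1474 m/d → t_A = 644/0.1474 = 4369 d
Zone B: v = q/n = 0.04570/0.24 = 0.1904 m/d → t_B = 342/0.1904 = 1796 d
Zone C: v = q/n = 0.04570/0.16 = 0.2856 m/d → t_C = 648/0.2856 = 2269 d
Total t = 4369 + 1796 + 2269 = 8434 d
   = 8434 / 365 = 23.1 yr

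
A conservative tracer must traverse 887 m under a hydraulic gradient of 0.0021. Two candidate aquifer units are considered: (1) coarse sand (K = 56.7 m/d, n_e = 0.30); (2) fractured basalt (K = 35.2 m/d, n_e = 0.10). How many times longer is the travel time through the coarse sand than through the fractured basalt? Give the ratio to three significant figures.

1.86

Unit 1 (coarse sand): v = 56.7×0.0021/0.30 = 0.3969 m/d, t = 887/0.3969 = 2235 d
Unit 2 (fractured basalt): v = 35.2×0.0021/0.10 = 0.7392 m/d, t = 887/0.7392 = 1200 d
t(coarse sand) / t(fractured basalt) = 2235/1200 = 1.86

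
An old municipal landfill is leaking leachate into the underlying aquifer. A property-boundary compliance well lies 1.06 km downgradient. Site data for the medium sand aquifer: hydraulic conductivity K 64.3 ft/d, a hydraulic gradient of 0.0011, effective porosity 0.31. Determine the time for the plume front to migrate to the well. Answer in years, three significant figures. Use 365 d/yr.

41.8 years

K = 64.3 ft/d × 0.3048 = 19.60 m/d
q = Ki = 19.60 × 0.0011 = 0.02156 m/d
Seepage velocity v = q / n = 0.02156 / 0.31 = 0.06954 m/d
L = 1.06 km = 1060 m
t = L / v = 1060 / 0.06954 = 15240 d
   = 15240 / 365 = 41.8 yr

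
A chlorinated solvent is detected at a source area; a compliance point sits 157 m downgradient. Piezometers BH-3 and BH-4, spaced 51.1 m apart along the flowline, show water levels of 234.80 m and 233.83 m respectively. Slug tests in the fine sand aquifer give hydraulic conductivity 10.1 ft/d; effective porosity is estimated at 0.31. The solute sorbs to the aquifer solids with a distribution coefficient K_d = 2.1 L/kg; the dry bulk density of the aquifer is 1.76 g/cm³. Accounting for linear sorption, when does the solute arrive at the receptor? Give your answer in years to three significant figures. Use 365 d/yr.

Hydraulic gradient i = (234.80 − 233.83) / 51.1 = 0.97 / 51.1 = 0.01898
K = 10.1 ft/d × 0.3048 = 3.078 m/d
Darcy flux q = K·i = 3.078 × 0.01898 = 0.05844 m/d
v_s = q/n_e = 0.05844/0.31 = 0.1885 m/d
Retardation R = 1 + ρ_b·K_d/n = 1 + 1.76×2.1/0.31 = 12.92
Contaminant velocity v_c = v/R = 0.1885/12.92 = 0.01459 m/d
t = L/v_c = 157/0.01459 = 10760 d
   = 10760/365 = 29.5 yr

29.5 years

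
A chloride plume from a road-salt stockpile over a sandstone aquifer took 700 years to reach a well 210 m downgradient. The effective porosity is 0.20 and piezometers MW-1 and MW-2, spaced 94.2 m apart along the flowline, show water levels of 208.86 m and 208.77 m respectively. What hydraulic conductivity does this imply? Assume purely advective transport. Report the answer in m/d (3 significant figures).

Hydraulic gradient i = (208.86 − 208.77) / 94.2 = 0.09 / 94.2 = 9.554e-4
t = 700 years = 255500 d
v = L / t = 210 / 255500 = 8.219e-4 m/d
K = v · n / i = 8.219e-4 × 0.20 / 9.554e-4 = 0.172 m/d

0.172 m/d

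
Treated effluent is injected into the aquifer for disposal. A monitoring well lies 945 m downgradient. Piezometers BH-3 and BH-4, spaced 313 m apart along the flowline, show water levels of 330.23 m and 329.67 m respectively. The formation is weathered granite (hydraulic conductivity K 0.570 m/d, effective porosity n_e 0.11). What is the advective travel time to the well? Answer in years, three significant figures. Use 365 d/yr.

279 years

Hydraulic gradient i = (330.23 − 329.67) / 313 = 0.56 / 313 = 0.001789
Darcy flux q = K·i = 0.570 × 0.001789 = 0.001020 m/d
v_s = q/n_e = 0.001020/0.11 = 0.009271 m/d
t = L / v = 945 / 0.009271 = 101900 d
   = 101900 / 365 = 279 yr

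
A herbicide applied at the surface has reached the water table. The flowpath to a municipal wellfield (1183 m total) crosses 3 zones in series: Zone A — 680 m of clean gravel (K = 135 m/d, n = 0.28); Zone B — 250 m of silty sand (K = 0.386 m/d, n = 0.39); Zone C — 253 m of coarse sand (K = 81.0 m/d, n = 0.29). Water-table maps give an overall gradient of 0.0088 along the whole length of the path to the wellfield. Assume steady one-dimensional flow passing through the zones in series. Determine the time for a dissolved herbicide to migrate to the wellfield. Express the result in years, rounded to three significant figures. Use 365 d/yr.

62.4 years

Steady 1-D flow in series ⇒ the Darcy flux q is identical in every zone and the zone head losses add (resistances L/K in series).
Σ(L/K) = 680/135 + 250/0.386 + 253/81.0 = 5.037 + 647.7 + 3.123 = 655.8 d
K_eq = L_total / Σ(L/K) = 1183 / 655.8 = 1.804 m/d
q = K_eq · i = 1.804 × 0.0088 = 0.01587 m/d (same in every zone)
Zone A: v = q/n = 0.01587/0.28 = 0.05669 m/d → t_A = 680/0.05669 = 11990 d
Zone B: v = q/n = 0.01587/0.39 = 0.04070 m/d → t_B = 250/0.04070 = 6142 d
Zone C: v = q/n = 0.01587/0.29 = 0.05474 m/d → t_C = 253/0.05474 = 4622 d
Total t = 11990 + 6142 + 4622 = 22760 d
   = 22760 / 365 = 62.4 yr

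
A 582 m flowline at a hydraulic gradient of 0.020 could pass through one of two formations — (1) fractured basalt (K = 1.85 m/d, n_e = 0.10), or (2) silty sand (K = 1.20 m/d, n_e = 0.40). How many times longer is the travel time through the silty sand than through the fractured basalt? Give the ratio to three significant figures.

6.17

Unit 1 (fractured basalt): v = 1.85×0.020/0.10 = 0.3700 m/d, t = 582/0.3700 = 1573 d
Unit 2 (silty sand): v = 1.20×0.020/0.40 = 0.06000 m/d, t = 582/0.06000 = 9700 d
t(silty sand) / t(fractured basalt) = 9700/1573 = 6.17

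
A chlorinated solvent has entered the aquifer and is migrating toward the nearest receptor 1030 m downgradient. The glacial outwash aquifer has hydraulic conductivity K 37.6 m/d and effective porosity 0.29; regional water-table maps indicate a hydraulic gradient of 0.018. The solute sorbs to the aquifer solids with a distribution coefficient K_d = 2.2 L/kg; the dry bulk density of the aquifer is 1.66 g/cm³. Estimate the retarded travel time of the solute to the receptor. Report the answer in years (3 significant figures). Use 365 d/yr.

16.4 years

Darcy flux q = K·i = 37.6 × 0.018 = 0.6768 m/d
Seepage velocity v = q / n = 0.6768 / 0.29 = 2.334 m/d
Retardation R = 1 + ρ_b·K_d/n = 1 + 1.66×2.2/0.29 = 13.59
Contaminant velocity v_c = v/R = 2.334/13.59 = 0.1717 m/d
t = L/v_c = 1030/0.1717 = 5999 d
   = 5999/365 = 16.4 yr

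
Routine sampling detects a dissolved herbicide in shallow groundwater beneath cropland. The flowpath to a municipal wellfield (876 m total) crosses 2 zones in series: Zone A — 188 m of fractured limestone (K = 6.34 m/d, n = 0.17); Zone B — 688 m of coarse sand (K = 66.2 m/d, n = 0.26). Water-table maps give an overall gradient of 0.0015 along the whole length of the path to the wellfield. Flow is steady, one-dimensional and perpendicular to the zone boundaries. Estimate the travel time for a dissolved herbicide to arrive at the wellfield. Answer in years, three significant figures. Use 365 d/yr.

Continuity: the same q passes through each zone, so ΔH = q·Σ(L_j/K_j) — the zones act as resistances in series.
Σ(L/K) = 188/6.34 + 688/66.2 = 29.65 + 10.39 = 40.05 d
K_eq = L_total / Σ(L/K) = 876 / 40.05 = 21.87 m/d
q = K_eq · i = 21.87 × 0.0015 = 0.03281 m/d (same in every zone)
Zone A: v = q/n = 0.03281/0.17 = 0.1930 m/d → t_A = 188/0.1930 = 974.0 d
Zone B: v = q/n = 0.03281/0.26 = 0.1262 m/d → t_B = 688/0.1262 = 5452 d
Total t = 974.0 + 5452 = 6426 d
   = 6426 / 365 = 17.6 yr

17.6 years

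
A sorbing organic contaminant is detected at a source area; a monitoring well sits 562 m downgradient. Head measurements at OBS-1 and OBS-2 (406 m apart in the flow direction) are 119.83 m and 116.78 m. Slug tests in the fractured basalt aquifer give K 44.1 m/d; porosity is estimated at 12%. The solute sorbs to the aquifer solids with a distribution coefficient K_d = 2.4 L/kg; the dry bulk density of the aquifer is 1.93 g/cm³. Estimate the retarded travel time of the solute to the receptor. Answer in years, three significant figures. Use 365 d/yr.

22.1 years

Hydraulic gradient i = (119.83 − 116.78) / 406 = 3.05 / 406 = 0.007512
Darcy flux q = K·i = 44.1 × 0.007512 = 0.3313 m/d
v_s = q/n_e = 0.3313/0.12 = 2.761 m/d
Retardation R = 1 + ρ_b·K_d/n = 1 + 1.93×2.4/0.12 = 39.60
Contaminant velocity v_c = v/R = 2.761/39.60 = 0.06972 m/d
t = L/v_c = 562/0.06972 = 8061 d
   = 8061/365 = 22.1 yr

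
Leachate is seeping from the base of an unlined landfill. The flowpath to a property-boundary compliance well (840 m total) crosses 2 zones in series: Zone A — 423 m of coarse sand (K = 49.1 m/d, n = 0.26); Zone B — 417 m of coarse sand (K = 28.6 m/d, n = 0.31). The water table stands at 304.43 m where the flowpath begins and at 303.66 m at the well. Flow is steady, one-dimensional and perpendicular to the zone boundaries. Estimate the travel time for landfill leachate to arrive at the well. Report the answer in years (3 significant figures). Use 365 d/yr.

19.7 years

Total head drop ΔH = 304.43 − 303.66 = 0.77 m
Continuity: the same q passes through each zone, so ΔH = q·Σ(L_j/K_j) — the zones act as resistances in series.
Σ(L/K) = 423/49.1 + 417/28.6 = 8.615 + 14.58 = 23.20 d
q = ΔH / Σ(L/K) = 0.77 / 23.20 = 0.03320 m/d (same in every zone)
Zone A: v = q/n = 0.03320/0.26 = 0.1277 m/d → t_A = 423/0.1277 = 3313 d
Zone B: v = q/n = 0.03320/0.31 = 0.1071 m/d → t_B = 417/0.1071 = 3894 d
Total t = 3313 + 3894 = 7207 d
   = 7207 / 365 = 19.7 yr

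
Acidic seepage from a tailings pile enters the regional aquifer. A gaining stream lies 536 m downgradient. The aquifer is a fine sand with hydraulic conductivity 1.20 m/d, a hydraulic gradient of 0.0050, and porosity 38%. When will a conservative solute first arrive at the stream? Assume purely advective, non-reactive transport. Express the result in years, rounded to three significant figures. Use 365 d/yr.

93.0 years

Specific discharge q = 1.20 × 0.0050 = 0.006000 m/d
Average linear velocity = 0.006000 / 0.38 = 0.01579 m/d
t = L / v = 536 / 0.01579 = 33950 d
   = 33950 / 365 = 93.0 yr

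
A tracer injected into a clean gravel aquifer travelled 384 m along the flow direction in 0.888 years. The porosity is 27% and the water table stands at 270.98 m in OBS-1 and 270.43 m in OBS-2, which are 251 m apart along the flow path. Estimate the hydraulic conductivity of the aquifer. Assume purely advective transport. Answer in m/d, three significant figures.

146 m/d

Hydraulic gradient i = (270.98 − 270.43) / 251 = 0.55 / 251 = 0.002191
t = 0.888 years = 324.1 d
v = L / t = 384 / 324.1 = 1.185 m/d
K = v · n / i = 1.185 × 0.27 / 0.002191 = 146 m/d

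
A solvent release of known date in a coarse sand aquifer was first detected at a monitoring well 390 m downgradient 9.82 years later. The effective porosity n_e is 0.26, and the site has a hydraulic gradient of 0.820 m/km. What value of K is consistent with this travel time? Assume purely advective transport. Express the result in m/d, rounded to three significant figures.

34.5 m/d

t = 9.82 years = 3584 d
v = L / t = 390 / 3584 = 0.1088 m/d
K = v · n / i = 0.1088 × 0.26 / 8.2e-4 = 34.5 m/d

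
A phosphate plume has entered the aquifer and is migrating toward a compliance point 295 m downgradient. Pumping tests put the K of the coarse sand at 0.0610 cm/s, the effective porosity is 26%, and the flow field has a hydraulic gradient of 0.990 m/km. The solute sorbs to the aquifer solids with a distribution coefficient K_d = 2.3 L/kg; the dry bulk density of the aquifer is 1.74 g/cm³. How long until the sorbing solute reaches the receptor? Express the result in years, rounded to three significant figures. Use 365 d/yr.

K = 0.0610 cm/s × 864 = 52.70 m/d
q = Ki = 52.70 × 9.9e-4 = 0.05218 m/d
v_s = q/n_e = 0.05218/0.26 = 0.2007 m/d
Retardation R = 1 + ρ_b·K_d/n = 1 + 1.74×2.3/0.26 = 16.39
Contaminant velocity v_c = v/R = 0.2007/16.39 = 0.01224 m/d
t = L/v_c = 295/0.01224 = 24100 d
   = 24100/365 = 66.0 yr

66.0 years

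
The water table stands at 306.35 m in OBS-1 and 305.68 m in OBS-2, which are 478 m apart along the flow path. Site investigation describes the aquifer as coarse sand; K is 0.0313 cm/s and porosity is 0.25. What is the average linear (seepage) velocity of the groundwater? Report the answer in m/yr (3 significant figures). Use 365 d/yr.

Hydraulic gradient i = (306.35 − 305.68) / 478 = 0.67 / 478 = 0.001402
K = 0.0313 cm/s × 864 = 27.04 m/d
q = Ki = 27.04 × 0.001402 = 0.03791 m/d
Average linear velocity = 0.03791 / 0.25 = 0.1516 m/d
   = 0.1516 × 365 = 55.3 m/yr

55.3 m/yr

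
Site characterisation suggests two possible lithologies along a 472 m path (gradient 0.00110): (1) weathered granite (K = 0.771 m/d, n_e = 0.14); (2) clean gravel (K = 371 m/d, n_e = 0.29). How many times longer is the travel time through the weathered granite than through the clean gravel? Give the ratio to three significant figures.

Unit 1 (weathered granite): v = 0.771×0.0011/0.14 = 0.006058 m/d, t = 472/0.006058 = 77920 d
Unit 2 (clean gravel): v = 371×0.0011/0.29 = 1.407 m/d, t = 472/1.407 = 335.4 d
t(weathered granite) / t(clean gravel) = 77920/335.4 = 232

232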